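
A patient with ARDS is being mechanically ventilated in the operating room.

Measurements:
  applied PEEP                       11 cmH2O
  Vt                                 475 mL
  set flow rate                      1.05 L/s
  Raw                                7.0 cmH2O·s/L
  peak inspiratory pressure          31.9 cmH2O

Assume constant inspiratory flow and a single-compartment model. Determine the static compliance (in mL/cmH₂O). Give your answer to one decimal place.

Equation of motion (constant flow): PIP = Vt/C + R·V̇ + PEEP.
Vt/C = PIP − R·V̇ − PEEP = 31.9 − 7.0×1.05 − 11 = 31.9 − 7.35 − 11 = 13.55 cmH2O.
C = Vt / 13.55 = 475 / 13.55 = 35.055 mL/cmH2O.

35.1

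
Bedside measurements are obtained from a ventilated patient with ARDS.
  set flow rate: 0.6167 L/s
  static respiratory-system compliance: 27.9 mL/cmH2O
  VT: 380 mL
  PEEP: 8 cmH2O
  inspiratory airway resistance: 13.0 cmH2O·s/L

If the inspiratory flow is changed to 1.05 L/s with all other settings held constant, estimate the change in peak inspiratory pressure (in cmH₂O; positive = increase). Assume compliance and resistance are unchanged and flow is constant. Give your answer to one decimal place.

5.6

PIP = Vt/C + R·V̇ + PEEP (constant-flow equation of motion).
Only the resistive term changes: ΔPIP = R × ΔV̇ = 13.0 × (1.05 − 0.6167) = 13.0 × 0.4333 = 5.633 cmH2O.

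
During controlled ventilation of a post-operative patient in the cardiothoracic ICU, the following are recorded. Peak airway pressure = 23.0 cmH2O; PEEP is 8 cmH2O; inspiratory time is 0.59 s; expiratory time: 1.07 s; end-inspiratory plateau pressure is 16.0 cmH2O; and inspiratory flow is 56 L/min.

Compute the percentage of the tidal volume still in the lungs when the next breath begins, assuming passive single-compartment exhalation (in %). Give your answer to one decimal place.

Flow: 56 L/min ÷ 60 = 0.9333 L/s.
Vt = flow × Ti = 0.9333 L/s × 0.59 s × 1000 mL/L = 550.65 mL.
R = (PIP − Pplat)/V̇ = (23.0 − 16.0) / 0.9333 = 7.0/0.9333 = 7.5 cmH2O·s/L.
C = Vt/(Pplat − PEEP) = 550.65 / (16.0 − 8) = 550.65/8.0 = 68.831 mL/cmH2O.
τ = R × C = 7.5 × 0.06883 L/cmH2O = 0.5162 s.
Fraction remaining at end-expiration = e^(−Te/τ) = e^(−1.07/0.5162) = 0.1258 → 12.58%.

12.6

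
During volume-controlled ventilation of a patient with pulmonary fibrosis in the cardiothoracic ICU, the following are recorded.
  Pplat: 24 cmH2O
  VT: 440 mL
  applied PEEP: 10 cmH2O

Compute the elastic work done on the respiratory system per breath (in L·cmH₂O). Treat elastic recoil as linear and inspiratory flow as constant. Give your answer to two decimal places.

Elastic work ≈ ½ × (Pplat − PEEP) × Vt = 0.5 × (24 − 10) × 0.440 L = 0.5 × 14.0 × 0.440 = 3.08 L·cmH2O.

3.08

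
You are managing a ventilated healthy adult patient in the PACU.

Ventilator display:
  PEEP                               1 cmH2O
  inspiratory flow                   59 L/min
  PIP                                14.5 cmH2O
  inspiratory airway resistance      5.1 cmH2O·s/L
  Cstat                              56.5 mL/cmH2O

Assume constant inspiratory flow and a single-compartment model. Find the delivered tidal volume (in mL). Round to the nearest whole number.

Flow: 59 L/min ÷ 60 = 0.9833 L/s.
Equation of motion (constant flow): PIP = Vt/C + R·V̇ + PEEP.
Vt/C = PIP − R·V̇ − PEEP = 14.5 − 5.015 − 1 = 8.485 cmH2O.
Vt = C × 8.485 = 56.5 × 8.485 = 479.4 mL.

479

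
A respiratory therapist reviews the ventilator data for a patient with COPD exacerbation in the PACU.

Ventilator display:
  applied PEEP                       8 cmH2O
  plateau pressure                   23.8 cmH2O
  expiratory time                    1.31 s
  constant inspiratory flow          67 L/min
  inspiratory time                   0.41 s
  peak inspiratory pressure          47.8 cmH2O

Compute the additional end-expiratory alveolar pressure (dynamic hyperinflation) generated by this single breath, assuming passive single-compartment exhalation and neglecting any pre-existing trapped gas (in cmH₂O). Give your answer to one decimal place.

Flow: 67 L/min ÷ 60 = 1.1167 L/s.
Vt = flow × Ti = 1.1167 L/s × 0.41 s × 1000 mL/L = 457.85 mL.
R = (PIP − Pplat)/V̇ = (47.8 − 23.8) / 1.1167 = 24.0/1.1167 = 21.492 cmH2O·s/L.
C = Vt/(Pplat − PEEP) = 457.85 / (23.8 − 8) = 457.85/15.8 = 28.978 mL/cmH2O.
τ = R × C = 21.492 × 0.02898 L/cmH2O = 0.6228 s.
Fraction remaining = e^(−Te/τ) = e^(−1.31/0.6228) = 0.122; trapped volume = 457.85 × 0.122 = 55.858 mL.
Additional alveolar pressure from trapping ≈ V_trapped / C = 55.858 / 28.978 = 1.928 cmH2O.

1.9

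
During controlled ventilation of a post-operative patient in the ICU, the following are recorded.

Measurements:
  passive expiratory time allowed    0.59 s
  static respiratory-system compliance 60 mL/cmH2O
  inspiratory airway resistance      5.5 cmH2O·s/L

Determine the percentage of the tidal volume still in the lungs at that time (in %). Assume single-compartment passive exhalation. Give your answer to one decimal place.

16.7

τ = R × C = 5.5 × 60 mL/cmH2O = 5.5 × 0.060 L/cmH2O = 0.33 s.
Passive exhalation: V(t)/V₀ = e^(−t/τ) = e^(−0.59/0.33) = 0.1673.
Fraction remaining = 0.1673 → 16.73%.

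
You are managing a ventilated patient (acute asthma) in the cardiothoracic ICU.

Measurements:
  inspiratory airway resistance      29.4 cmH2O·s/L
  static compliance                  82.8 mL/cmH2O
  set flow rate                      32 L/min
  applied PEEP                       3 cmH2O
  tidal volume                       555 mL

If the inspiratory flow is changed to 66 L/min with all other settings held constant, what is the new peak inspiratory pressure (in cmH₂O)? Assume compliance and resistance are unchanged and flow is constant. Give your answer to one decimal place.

Flow: 32 L/min ÷ 60 = 0.5333 L/s.
New flow: 66 L/min ÷ 60 = 1.1 L/s.
PIP = Vt/C + R·V̇ + PEEP (constant-flow equation of motion).
Only the resistive term changes: ΔPIP = R × ΔV̇ = 29.4 × (1.1 − 0.5333) = 29.4 × 0.5667 = 16.661 cmH2O.
Original PIP = 555/82.8 + 29.4×0.5333 + 3 = 25.382 cmH2O; new PIP = 25.382 + (16.661) = 42.043 cmH2O.

42.0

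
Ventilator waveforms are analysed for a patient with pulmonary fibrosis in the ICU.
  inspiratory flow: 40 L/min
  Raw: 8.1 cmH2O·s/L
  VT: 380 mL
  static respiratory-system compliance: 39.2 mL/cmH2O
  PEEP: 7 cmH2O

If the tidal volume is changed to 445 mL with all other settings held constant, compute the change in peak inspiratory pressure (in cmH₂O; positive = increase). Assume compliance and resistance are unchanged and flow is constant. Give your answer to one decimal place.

PIP = Vt/C + R·V̇ + PEEP (constant-flow equation of motion).
Only the elastic term changes: ΔPIP = ΔVt / C = (445 − 380) / 39.2 = 1.658 cmH2O.

1.7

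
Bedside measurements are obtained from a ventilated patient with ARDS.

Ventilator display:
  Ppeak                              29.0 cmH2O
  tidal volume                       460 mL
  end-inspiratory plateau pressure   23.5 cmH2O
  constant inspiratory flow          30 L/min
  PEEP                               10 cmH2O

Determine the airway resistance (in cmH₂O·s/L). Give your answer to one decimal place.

11.0

Flow: 30 L/min ÷ 60 = 0.5 L/s.
Raw = (PIP − Pplat) / flow = (29.0 − 23.5) / 0.5 = 5.5 / 0.5 = 11.0 cmH2O·s/L.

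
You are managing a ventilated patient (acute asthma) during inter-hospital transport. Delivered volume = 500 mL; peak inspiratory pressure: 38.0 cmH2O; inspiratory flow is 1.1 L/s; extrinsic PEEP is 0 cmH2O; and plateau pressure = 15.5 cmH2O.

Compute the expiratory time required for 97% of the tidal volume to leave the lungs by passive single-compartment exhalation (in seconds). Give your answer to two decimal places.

R = (PIP − Pplat)/V̇ = (38.0 − 15.5) / 1.1 = 22.5/1.1 = 20.455 cmH2O·s/L.
C = Vt/(Pplat − PEEP) = 500.0 / (15.5 − 0) = 500.0/15.5 = 32.258 mL/cmH2O.
τ = R × C = 20.455 × 0.03226 L/cmH2O = 0.6599 s.
t = −τ·ln(1 − 0.97) = −0.6599·ln(0.03) = 2.314 s.

2.31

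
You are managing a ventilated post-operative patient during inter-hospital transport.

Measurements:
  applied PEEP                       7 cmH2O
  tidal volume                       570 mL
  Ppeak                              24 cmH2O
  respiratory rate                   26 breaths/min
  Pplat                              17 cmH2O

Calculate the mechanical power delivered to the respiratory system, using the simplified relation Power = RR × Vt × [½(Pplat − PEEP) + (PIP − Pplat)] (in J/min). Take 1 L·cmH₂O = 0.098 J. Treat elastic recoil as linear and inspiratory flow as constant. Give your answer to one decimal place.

Per-breath work = Vt × [½(Pplat−PEEP) + (PIP−Pplat)] = 0.570 × [0.5×10.0 + 7.0] = 0.570 × 12.0 = 6.84 L·cmH2O.
Power = 26 × 6.84 = 177.84 L·cmH2O/min.
× 0.098 J/(L·cmH2O) → 17.428 J/min.

17.4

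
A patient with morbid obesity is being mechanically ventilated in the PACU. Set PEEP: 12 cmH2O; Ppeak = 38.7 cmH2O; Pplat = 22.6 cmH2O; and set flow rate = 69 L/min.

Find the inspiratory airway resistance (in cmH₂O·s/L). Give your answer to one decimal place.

14.0

Flow: 69 L/min ÷ 60 = 1.15 L/s.
Raw = (PIP − Pplat) / flow = (38.7 − 22.6) / 1.15 = 16.1 / 1.15 = 14.0 cmH2O·s/L.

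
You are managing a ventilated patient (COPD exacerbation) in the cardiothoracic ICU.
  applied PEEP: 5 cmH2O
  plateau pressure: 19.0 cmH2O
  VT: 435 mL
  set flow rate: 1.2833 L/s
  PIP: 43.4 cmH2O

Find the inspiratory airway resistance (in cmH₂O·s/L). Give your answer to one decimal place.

19.0

Raw = (PIP − Pplat) / flow = (43.4 − 19.0) / 1.2833 = 24.4 / 1.2833 = 19.013 cmH2O·s/L.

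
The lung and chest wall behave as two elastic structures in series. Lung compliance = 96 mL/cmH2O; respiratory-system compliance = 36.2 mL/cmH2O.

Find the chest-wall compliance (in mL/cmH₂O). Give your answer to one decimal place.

1/Ccw = 1/Crs − 1/CL.
1/Ccw = 1/36.2 − 1/96 = 0.01721.
Ccw = 58.106 mL/cmH2O.

58.1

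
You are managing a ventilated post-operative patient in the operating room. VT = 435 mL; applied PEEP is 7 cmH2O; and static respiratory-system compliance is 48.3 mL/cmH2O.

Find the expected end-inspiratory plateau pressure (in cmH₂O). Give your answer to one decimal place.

16.0

Pplat = PEEP + Vt / Cstat = 7 + 435 / 48.3 = 7 + 9.006 = 16.006 cmH2O.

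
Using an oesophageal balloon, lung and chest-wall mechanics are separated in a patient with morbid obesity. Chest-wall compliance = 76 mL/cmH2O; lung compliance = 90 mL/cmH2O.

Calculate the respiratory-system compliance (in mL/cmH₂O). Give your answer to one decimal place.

41.2

Lung and chest wall are elastances in series: 1/Crs = 1/CL + 1/Ccw.
1/Crs = 1/90 + 1/76 = 0.02427.
Crs = 41.203 mL/cmH2O.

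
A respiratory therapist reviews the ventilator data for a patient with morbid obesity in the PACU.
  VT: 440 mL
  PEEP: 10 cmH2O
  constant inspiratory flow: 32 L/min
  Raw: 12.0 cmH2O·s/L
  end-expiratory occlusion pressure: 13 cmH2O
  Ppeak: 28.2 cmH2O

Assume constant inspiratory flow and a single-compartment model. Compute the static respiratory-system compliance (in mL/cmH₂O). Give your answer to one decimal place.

50.0

Flow: 32 L/min ÷ 60 = 0.5333 L/s.
Total PEEP = 13 cmH2O (set 10 + intrinsic 3); this is the baseline alveolar pressure.
Equation of motion (constant flow): PIP = Vt/C + R·V̇ + PEEP.
Vt/C = PIP − R·V̇ − PEEP = 28.2 − 12.0×0.5333 − 13 = 28.2 − 6.4 − 13 = 8.8 cmH2O.
C = Vt / 8.8 = 440 / 8.8 = 50.0 mL/cmH2O.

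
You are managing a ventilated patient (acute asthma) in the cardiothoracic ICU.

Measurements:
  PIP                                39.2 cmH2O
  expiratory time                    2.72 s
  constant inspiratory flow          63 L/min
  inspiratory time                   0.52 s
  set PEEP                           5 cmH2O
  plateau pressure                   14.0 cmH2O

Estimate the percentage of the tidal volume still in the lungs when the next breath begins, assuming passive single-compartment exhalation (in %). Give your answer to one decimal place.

15.4

Flow: 63 L/min ÷ 60 = 1.05 L/s.
Vt = flow × Ti = 1.05 L/s × 0.52 s × 1000 mL/L = 546.0 mL.
R = (PIP − Pplat)/V̇ = (39.2 − 14.0) / 1.05 = 25.2/1.05 = 24.0 cmH2O·s/L.
C = Vt/(Pplat − PEEP) = 546.0 / (14.0 − 5) = 546.0/9.0 = 60.667 mL/cmH2O.
τ = R × C = 24.0 × 0.06067 L/cmH2O = 1.456 s.
Fraction remaining at end-expiration = e^(−Te/τ) = e^(−2.72/1.456) = 0.1544 → 15.44%.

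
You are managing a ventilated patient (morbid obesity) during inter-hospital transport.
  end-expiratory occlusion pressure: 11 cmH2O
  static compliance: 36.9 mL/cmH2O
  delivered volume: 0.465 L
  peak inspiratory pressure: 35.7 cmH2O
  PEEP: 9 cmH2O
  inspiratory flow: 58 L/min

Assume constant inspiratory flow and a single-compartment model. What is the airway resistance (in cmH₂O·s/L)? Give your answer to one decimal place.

12.5

Flow: 58 L/min ÷ 60 = 0.9667 L/s.
Total PEEP = 11 cmH2O (set 9 + intrinsic 2); this is the baseline alveolar pressure.
Equation of motion (constant flow): PIP = Vt/C + R·V̇ + PEEP.
R·V̇ = PIP − Vt/C − PEEP = 35.7 − 465/36.9 − 11 = 35.7 − 12.602 − 11 = 12.098 cmH2O.
R = 12.098 / 0.9667 = 12.515 cmH2O·s/L.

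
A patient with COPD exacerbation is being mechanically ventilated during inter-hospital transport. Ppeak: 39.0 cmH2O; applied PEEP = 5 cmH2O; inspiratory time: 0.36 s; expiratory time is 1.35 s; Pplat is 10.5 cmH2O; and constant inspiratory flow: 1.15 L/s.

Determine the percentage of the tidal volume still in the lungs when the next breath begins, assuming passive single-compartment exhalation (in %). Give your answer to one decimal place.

48.5

Vt = flow × Ti = 1.15 L/s × 0.36 s × 1000 mL/L = 414.0 mL.
R = (PIP − Pplat)/V̇ = (39.0 − 10.5) / 1.15 = 28.5/1.15 = 24.783 cmH2O·s/L.
C = Vt/(Pplat − PEEP) = 414.0 / (10.5 − 5) = 414.0/5.5 = 75.273 mL/cmH2O.
τ = R × C = 24.783 × 0.07527 L/cmH2O = 1.865 s.
Fraction remaining at end-expiration = e^(−Te/τ) = e^(−1.35/1.865) = 0.4849 → 48.49%.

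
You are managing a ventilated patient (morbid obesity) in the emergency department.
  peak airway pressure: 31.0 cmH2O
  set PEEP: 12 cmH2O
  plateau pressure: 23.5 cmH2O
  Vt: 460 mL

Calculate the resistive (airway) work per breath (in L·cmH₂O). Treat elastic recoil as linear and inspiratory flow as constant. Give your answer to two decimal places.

With constant inspiratory flow the resistive pressure is constant at PIP − Pplat = 31.0 − 23.5 = 7.5 cmH2O, so resistive work = 7.5 × 0.460 = 3.45 L·cmH2O.

3.45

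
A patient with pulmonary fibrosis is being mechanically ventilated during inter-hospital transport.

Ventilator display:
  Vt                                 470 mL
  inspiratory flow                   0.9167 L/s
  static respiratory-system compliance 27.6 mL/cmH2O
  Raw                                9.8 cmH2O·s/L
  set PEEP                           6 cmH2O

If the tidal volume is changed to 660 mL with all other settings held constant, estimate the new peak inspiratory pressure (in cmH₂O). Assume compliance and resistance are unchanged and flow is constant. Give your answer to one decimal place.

38.9

PIP = Vt/C + R·V̇ + PEEP (constant-flow equation of motion).
Only the elastic term changes: ΔPIP = ΔVt / C = (660 − 470) / 27.6 = 6.884 cmH2O.
Original PIP = 470/27.6 + 9.8×0.9167 + 6 = 32.013 cmH2O; new PIP = 32.013 + (6.884) = 38.897 cmH2O.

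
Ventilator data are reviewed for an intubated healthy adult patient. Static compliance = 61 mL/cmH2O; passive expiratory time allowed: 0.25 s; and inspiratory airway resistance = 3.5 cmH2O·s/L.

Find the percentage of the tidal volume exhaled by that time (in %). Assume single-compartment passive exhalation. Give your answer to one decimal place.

τ = R × C = 3.5 × 61 mL/cmH2O = 3.5 × 0.061 L/cmH2O = 0.2135 s.
Passive exhalation: V(t)/V₀ = e^(−t/τ) = e^(−0.25/0.2135) = 0.3101.
Fraction exhaled = 1 − 0.3101 = 0.6899 → 68.99%.

69.0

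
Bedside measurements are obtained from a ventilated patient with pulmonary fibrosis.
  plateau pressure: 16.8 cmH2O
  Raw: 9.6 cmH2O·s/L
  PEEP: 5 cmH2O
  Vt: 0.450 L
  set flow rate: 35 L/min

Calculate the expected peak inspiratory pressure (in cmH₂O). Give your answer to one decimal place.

Flow: 35 L/min ÷ 60 = 0.5833 L/s.
PIP = Pplat + Raw × flow = 16.8 + 9.6 × 0.5833 = 16.8 + 5.6 = 22.4 cmH2O.

22.4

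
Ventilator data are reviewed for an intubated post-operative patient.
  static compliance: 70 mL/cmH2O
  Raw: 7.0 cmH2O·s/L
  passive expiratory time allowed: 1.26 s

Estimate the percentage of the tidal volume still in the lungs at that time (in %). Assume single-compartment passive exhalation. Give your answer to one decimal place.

τ = R × C = 7.0 × 70 mL/cmH2O = 7.0 × 0.070 L/cmH2O = 0.49 s.
Passive exhalation: V(t)/V₀ = e^(−t/τ) = e^(−1.26/0.49) = 0.07643.
Fraction remaining = 0.07643 → 7.643%.

7.6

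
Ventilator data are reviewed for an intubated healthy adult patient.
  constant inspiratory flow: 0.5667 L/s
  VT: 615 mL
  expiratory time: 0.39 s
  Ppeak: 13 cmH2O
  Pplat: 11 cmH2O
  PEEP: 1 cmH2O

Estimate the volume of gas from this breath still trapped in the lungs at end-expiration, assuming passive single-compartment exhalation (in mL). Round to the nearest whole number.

R = (PIP − Pplat)/V̇ = (13 − 11) / 0.5667 = 2.0/0.5667 = 3.529 cmH2O·s/L.
C = Vt/(Pplat − PEEP) = 615.0 / (11 − 1) = 615.0/10.0 = 61.5 mL/cmH2O.
τ = R × C = 3.529 × 0.0615 L/cmH2O = 0.217 s.
Fraction remaining = e^(−Te/τ) = e^(−0.39/0.217) = 0.1658.
Trapped volume = 615.0 × 0.1658 = 101.97 mL.

102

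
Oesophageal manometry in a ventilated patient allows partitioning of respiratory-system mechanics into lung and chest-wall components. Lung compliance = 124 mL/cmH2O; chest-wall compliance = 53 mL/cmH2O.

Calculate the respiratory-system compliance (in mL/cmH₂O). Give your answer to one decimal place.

37.1

Lung and chest wall are elastances in series: 1/Crs = 1/CL + 1/Ccw.
1/Crs = 1/124 + 1/53 = 0.02693.
Crs = 37.133 mL/cmH2O.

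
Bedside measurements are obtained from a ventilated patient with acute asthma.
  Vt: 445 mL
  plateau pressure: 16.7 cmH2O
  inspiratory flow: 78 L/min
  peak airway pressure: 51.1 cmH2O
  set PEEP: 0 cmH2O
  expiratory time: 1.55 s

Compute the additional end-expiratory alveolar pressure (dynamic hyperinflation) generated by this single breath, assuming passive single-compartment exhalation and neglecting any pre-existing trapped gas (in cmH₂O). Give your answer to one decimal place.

Flow: 78 L/min ÷ 60 = 1.3 L/s.
R = (PIP − Pplat)/V̇ = (51.1 − 16.7) / 1.3 = 34.4/1.3 = 26.462 cmH2O·s/L.
C = Vt/(Pplat − PEEP) = 445.0 / (16.7 − 0) = 445.0/16.7 = 26.647 mL/cmH2O.
τ = R × C = 26.462 × 0.02665 L/cmH2O = 0.7052 s.
Fraction remaining = e^(−Te/τ) = e^(−1.55/0.7052) = 0.111; trapped volume = 445.0 × 0.111 = 49.395 mL.
Additional alveolar pressure from trapping ≈ V_trapped / C = 49.395 / 26.647 = 1.854 cmH2O.

1.9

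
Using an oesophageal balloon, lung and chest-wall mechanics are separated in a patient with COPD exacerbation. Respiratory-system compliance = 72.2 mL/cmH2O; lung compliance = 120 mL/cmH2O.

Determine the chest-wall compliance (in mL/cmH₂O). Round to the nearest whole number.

181

1/Ccw = 1/Crs − 1/CL.
1/Ccw = 1/72.2 − 1/120 = 0.005517.
Ccw = 181.26 mL/cmH2O.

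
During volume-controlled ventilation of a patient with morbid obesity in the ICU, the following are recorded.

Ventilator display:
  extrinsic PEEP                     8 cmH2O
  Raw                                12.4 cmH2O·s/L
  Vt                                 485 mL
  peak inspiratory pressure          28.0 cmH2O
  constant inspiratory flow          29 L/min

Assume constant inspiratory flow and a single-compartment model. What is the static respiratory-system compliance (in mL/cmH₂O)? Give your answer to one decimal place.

Flow: 29 L/min ÷ 60 = 0.4833 L/s.
Equation of motion (constant flow): PIP = Vt/C + R·V̇ + PEEP.
Vt/C = PIP − R·V̇ − PEEP = 28.0 − 12.4×0.4833 − 8 = 28.0 − 5.993 − 8 = 14.007 cmH2O.
C = Vt / 14.007 = 485 / 14.007 = 34.626 mL/cmH2O.

34.6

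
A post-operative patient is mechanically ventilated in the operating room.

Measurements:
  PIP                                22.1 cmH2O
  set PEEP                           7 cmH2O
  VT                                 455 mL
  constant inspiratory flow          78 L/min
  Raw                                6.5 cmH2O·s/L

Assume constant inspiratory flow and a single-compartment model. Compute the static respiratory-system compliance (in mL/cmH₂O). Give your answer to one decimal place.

68.4

Flow: 78 L/min ÷ 60 = 1.3 L/s.
Equation of motion (constant flow): PIP = Vt/C + R·V̇ + PEEP.
Vt/C = PIP − R·V̇ − PEEP = 22.1 − 6.5×1.3 − 7 = 22.1 − 8.45 − 7 = 6.65 cmH2O.
C = Vt / 6.65 = 455 / 6.65 = 68.421 mL/cmH2O.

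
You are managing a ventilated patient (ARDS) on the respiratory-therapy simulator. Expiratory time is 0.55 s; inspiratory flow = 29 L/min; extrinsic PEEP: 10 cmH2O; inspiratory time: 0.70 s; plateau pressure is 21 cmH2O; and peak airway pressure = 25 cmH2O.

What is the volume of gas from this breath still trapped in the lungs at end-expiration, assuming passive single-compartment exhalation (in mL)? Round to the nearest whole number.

39

Flow: 29 L/min ÷ 60 = 0.4833 L/s.
Vt = flow × Ti = 0.4833 L/s × 0.70 s × 1000 mL/L = 338.31 mL.
R = (PIP − Pplat)/V̇ = (25 − 21) / 0.4833 = 4.0/0.4833 = 8.276 cmH2O·s/L.
C = Vt/(Pplat − PEEP) = 338.31 / (21 − 10) = 338.31/11.0 = 30.755 mL/cmH2O.
τ = R × C = 8.276 × 0.03076 L/cmH2O = 0.2546 s.
Fraction remaining = e^(−Te/τ) = e^(−0.55/0.2546) = 0.1153.
Trapped volume = 338.31 × 0.1153 = 39.007 mL.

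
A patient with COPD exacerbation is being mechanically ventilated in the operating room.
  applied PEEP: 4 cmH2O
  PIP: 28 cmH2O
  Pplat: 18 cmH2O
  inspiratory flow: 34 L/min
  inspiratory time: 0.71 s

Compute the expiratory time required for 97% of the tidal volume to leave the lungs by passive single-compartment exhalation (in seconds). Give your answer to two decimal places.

1.78

Flow: 34 L/min ÷ 60 = 0.5667 L/s.
Vt = flow × Ti = 0.5667 L/s × 0.71 s × 1000 mL/L = 402.36 mL.
R = (PIP − Pplat)/V̇ = (28 − 18) / 0.5667 = 10.0/0.5667 = 17.646 cmH2O·s/L.
C = Vt/(Pplat − PEEP) = 402.36 / (18 − 4) = 402.36/14.0 = 28.74 mL/cmH2O.
τ = R × C = 17.646 × 0.02874 L/cmH2O = 0.5071 s.
t = −τ·ln(1 − 0.97) = −0.5071·ln(0.03) = 1.778 s.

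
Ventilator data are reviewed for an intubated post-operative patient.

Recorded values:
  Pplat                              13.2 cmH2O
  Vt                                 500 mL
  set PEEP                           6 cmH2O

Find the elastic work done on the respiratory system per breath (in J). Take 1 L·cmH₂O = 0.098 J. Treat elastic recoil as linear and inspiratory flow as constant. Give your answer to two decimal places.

Elastic work ≈ ½ × (Pplat − PEEP) × Vt = 0.5 × (13.2 − 6) × 0.500 L = 0.5 × 7.2 × 0.500 = 1.8 L·cmH2O.
× 0.098 J/(L·cmH2O) → 0.1764 J.

0.18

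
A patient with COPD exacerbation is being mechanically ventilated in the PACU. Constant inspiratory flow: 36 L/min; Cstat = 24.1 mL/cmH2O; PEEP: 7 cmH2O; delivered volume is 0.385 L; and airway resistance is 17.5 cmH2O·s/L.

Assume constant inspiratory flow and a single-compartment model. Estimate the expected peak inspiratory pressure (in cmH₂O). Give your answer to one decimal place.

33.5

Flow: 36 L/min ÷ 60 = 0.6 L/s.
Equation of motion (constant flow): PIP = Vt/C + R·V̇ + PEEP.
PIP = 385/24.1 + 17.5×0.6 + 7 = 15.975 + 10.5 + 7 = 33.475 cmH2O.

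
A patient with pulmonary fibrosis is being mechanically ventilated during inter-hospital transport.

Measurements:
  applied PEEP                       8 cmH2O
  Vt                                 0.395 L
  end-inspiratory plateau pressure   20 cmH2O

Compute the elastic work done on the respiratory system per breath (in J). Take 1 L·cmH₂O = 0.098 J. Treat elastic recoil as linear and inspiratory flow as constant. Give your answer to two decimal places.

Elastic work ≈ ½ × (Pplat − PEEP) × Vt = 0.5 × (20 − 8) × 0.395 L = 0.5 × 12.0 × 0.395 = 2.37 L·cmH2O.
× 0.098 J/(L·cmH2O) → 0.2323 J.

0.23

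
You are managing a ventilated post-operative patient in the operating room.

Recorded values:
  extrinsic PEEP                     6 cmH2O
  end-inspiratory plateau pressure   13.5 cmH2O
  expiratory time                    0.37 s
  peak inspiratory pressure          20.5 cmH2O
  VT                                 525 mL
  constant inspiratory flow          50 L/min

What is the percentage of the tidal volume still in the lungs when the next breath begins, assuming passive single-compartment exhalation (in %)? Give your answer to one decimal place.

Flow: 50 L/min ÷ 60 = 0.8333 L/s.
R = (PIP − Pplat)/V̇ = (20.5 − 13.5) / 0.8333 = 7.0/0.8333 = 8.4 cmH2O·s/L.
C = Vt/(Pplat − PEEP) = 525.0 / (13.5 − 6) = 525.0/7.5 = 70.0 mL/cmH2O.
τ = R × C = 8.4 × 0.07 L/cmH2O = 0.588 s.
Fraction remaining at end-expiration = e^(−Te/τ) = e^(−0.37/0.588) = 0.533 → 53.3%.

53.3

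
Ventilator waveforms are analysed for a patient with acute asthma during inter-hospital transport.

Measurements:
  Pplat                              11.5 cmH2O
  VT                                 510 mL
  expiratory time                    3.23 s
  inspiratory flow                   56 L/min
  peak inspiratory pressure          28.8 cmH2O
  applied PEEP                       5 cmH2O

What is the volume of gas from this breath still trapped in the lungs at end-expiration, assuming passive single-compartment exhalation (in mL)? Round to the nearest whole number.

55

Flow: 56 L/min ÷ 60 = 0.9333 L/s.
R = (PIP − Pplat)/V̇ = (28.8 − 11.5) / 0.9333 = 17.3/0.9333 = 18.536 cmH2O·s/L.
C = Vt/(Pplat − PEEP) = 510.0 / (11.5 − 5) = 510.0/6.5 = 78.462 mL/cmH2O.
τ = R × C = 18.536 × 0.07846 L/cmH2O = 1.454 s.
Fraction remaining = e^(−Te/τ) = e^(−3.23/1.454) = 0.1085.
Trapped volume = 510.0 × 0.1085 = 55.335 mL.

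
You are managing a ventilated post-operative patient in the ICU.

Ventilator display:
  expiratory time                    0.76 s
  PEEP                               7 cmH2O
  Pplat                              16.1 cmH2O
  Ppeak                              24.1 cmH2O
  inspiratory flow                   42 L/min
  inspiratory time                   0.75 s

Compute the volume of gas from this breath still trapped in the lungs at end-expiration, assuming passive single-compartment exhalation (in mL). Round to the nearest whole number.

Flow: 42 L/min ÷ 60 = 0.7 L/s.
Vt = flow × Ti = 0.7 L/s × 0.75 s × 1000 mL/L = 525.0 mL.
R = (PIP − Pplat)/V̇ = (24.1 − 16.1) / 0.7 = 8.0/0.7 = 11.429 cmH2O·s/L.
C = Vt/(Pplat − PEEP) = 525.0 / (16.1 − 7) = 525.0/9.1 = 57.692 mL/cmH2O.
τ = R × C = 11.429 × 0.05769 L/cmH2O = 0.6593 s.
Fraction remaining = e^(−Te/τ) = e^(−0.76/0.6593) = 0.3158.
Trapped volume = 525.0 × 0.3158 = 165.8 mL.

166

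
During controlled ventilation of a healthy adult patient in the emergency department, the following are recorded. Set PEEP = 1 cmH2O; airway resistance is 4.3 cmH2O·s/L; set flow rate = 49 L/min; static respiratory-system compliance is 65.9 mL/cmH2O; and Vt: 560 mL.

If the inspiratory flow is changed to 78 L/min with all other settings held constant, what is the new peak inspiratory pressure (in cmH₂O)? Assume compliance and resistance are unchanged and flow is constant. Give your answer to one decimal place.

15.1

Flow: 49 L/min ÷ 60 = 0.8167 L/s.
New flow: 78 L/min ÷ 60 = 1.3 L/s.
PIP = Vt/C + R·V̇ + PEEP (constant-flow equation of motion).
Only the resistive term changes: ΔPIP = R × ΔV̇ = 4.3 × (1.3 − 0.8167) = 4.3 × 0.4833 = 2.078 cmH2O.
Original PIP = 560/65.9 + 4.3×0.8167 + 1 = 13.01 cmH2O; new PIP = 13.01 + (2.078) = 15.088 cmH2O.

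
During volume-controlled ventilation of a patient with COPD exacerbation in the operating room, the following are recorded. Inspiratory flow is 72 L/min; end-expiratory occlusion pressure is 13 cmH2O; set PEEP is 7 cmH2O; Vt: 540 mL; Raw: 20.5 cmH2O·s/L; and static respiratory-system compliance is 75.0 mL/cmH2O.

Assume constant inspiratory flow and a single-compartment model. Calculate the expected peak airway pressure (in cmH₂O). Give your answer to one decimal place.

Flow: 72 L/min ÷ 60 = 1.2 L/s.
Total PEEP = 13 cmH2O (set 7 + intrinsic 6); this is the baseline alveolar pressure.
Equation of motion (constant flow): PIP = Vt/C + R·V̇ + PEEP.
PIP = 540/75.0 + 20.5×1.2 + 13 = 7.2 + 24.6 + 13 = 44.8 cmH2O.

44.8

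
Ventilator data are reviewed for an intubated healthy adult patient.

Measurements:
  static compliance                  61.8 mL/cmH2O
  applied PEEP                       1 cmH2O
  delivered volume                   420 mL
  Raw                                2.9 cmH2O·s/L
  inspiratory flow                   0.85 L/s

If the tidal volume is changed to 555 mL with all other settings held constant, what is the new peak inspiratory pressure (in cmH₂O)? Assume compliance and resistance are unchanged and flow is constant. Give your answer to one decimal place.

PIP = Vt/C + R·V̇ + PEEP (constant-flow equation of motion).
Only the elastic term changes: ΔPIP = ΔVt / C = (555 − 420) / 61.8 = 2.184 cmH2O.
Original PIP = 420/61.8 + 2.9×0.85 + 1 = 10.261 cmH2O; new PIP = 10.261 + (2.184) = 12.445 cmH2O.

12.4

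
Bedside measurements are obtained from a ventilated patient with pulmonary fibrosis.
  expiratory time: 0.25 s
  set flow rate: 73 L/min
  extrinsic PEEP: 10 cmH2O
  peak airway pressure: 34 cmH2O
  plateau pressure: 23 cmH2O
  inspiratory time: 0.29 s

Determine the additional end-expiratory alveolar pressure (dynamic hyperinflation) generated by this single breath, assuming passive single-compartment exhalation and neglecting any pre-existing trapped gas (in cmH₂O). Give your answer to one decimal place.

Flow: 73 L/min ÷ 60 = 1.2167 L/s.
Vt = flow × Ti = 1.2167 L/s × 0.29 s × 1000 mL/L = 352.84 mL.
R = (PIP − Pplat)/V̇ = (34 − 23) / 1.2167 = 11.0/1.2167 = 9.041 cmH2O·s/L.
C = Vt/(Pplat − PEEP) = 352.84 / (23 − 10) = 352.84/13.0 = 27.142 mL/cmH2O.
τ = R × C = 9.041 × 0.02714 L/cmH2O = 0.2454 s.
Fraction remaining = e^(−Te/τ) = e^(−0.25/0.2454) = 0.361; trapped volume = 352.84 × 0.361 = 127.38 mL.
Additional alveolar pressure from trapping ≈ V_trapped / C = 127.38 / 27.142 = 4.693 cmH2O.

4.7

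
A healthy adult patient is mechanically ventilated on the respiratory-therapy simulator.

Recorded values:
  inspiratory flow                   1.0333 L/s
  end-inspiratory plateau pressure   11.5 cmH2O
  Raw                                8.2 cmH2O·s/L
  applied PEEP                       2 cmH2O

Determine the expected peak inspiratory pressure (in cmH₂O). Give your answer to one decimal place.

20.0

PIP = Pplat + Raw × flow = 11.5 + 8.2 × 1.0333 = 11.5 + 8.473 = 19.973 cmH2O.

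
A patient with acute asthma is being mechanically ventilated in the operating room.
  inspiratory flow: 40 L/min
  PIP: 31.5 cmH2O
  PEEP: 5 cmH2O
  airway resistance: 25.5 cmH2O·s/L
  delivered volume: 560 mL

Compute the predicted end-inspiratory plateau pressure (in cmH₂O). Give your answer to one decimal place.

14.5

Flow: 40 L/min ÷ 60 = 0.6667 L/s.
Pplat = PIP − Raw × flow = 31.5 − 25.5 × 0.6667 = 31.5 − 17.001 = 14.499 cmH2O.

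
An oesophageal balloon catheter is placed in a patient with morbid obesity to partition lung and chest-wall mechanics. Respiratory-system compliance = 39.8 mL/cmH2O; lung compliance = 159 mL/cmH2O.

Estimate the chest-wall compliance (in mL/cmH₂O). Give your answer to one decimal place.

1/Ccw = 1/Crs − 1/CL.
1/Ccw = 1/39.8 − 1/159 = 0.01884.
Ccw = 53.079 mL/cmH2O.

53.1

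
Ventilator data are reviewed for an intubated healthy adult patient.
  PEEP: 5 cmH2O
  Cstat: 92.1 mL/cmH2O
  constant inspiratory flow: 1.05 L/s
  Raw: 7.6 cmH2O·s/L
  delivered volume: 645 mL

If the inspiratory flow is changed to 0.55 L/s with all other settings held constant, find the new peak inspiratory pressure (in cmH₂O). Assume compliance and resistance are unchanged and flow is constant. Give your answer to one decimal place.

16.2

PIP = Vt/C + R·V̇ + PEEP (constant-flow equation of motion).
Only the resistive term changes: ΔPIP = R × ΔV̇ = 7.6 × (0.55 − 1.05) = 7.6 × -0.5 = -3.8 cmH2O.
Original PIP = 645/92.1 + 7.6×1.05 + 5 = 19.983 cmH2O; new PIP = 19.983 + (-3.8) = 16.183 cmH2O.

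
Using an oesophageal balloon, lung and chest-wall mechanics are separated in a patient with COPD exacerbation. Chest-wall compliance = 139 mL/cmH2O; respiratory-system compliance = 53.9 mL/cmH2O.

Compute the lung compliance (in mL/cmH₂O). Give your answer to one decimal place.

1/CL = 1/Crs − 1/Ccw.
1/CL = 1/53.9 − 1/139 = 0.01136.
CL = 88.028 mL/cmH2O.

88.0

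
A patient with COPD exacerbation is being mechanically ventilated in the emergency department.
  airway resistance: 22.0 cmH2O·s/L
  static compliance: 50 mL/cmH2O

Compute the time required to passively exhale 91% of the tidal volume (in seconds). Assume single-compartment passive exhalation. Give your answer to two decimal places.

2.65

τ = R × C = 22.0 × 50 mL/cmH2O = 22.0 × 0.050 L/cmH2O = 1.1 s.
Exhaled fraction f = 1 − e^(−t/τ) → t = −τ·ln(1 − f) = −1.1·ln(0.09) = 2.649 s.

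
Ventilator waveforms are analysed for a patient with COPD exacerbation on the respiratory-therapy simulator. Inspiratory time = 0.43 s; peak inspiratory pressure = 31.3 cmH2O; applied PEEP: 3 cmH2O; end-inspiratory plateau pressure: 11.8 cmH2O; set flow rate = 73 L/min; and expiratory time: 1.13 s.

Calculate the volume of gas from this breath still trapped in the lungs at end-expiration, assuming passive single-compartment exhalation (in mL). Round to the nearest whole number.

160

Flow: 73 L/min ÷ 60 = 1.2167 L/s.
Vt = flow × Ti = 1.2167 L/s × 0.43 s × 1000 mL/L = 523.18 mL.
R = (PIP − Pplat)/V̇ = (31.3 − 11.8) / 1.2167 = 19.5/1.2167 = 16.027 cmH2O·s/L.
C = Vt/(Pplat − PEEP) = 523.18 / (11.8 − 3) = 523.18/8.8 = 59.452 mL/cmH2O.
τ = R × C = 16.027 × 0.05945 L/cmH2O = 0.9528 s.
Fraction remaining = e^(−Te/τ) = e^(−1.13/0.9528) = 0.3054.
Trapped volume = 523.18 × 0.3054 = 159.78 mL.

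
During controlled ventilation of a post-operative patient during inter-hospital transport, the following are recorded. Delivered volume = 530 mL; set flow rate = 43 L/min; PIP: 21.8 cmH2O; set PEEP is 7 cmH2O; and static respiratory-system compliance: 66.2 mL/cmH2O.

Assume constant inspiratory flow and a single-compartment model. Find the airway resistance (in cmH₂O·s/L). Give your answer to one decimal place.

9.5

Flow: 43 L/min ÷ 60 = 0.7167 L/s.
Equation of motion (constant flow): PIP = Vt/C + R·V̇ + PEEP.
R·V̇ = PIP − Vt/C − PEEP = 21.8 − 530/66.2 − 7 = 21.8 − 8.006 − 7 = 6.794 cmH2O.
R = 6.794 / 0.7167 = 9.48 cmH2O·s/L.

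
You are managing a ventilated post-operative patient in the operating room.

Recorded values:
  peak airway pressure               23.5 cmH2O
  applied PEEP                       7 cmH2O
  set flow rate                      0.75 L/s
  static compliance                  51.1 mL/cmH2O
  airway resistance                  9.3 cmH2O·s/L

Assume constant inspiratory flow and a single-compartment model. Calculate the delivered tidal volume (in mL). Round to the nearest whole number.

Equation of motion (constant flow): PIP = Vt/C + R·V̇ + PEEP.
Vt/C = PIP − R·V̇ − PEEP = 23.5 − 6.975 − 7 = 9.525 cmH2O.
Vt = C × 9.525 = 51.1 × 9.525 = 486.73 mL.

487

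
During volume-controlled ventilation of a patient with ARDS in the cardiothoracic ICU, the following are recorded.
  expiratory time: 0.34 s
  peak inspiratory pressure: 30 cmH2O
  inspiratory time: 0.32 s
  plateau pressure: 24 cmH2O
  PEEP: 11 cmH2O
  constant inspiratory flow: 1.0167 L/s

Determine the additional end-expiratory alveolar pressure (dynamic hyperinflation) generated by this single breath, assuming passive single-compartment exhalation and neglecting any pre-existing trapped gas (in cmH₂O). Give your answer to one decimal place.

1.3

Vt = flow × Ti = 1.0167 L/s × 0.32 s × 1000 mL/L = 325.34 mL.
R = (PIP − Pplat)/V̇ = (30 − 24) / 1.0167 = 6.0/1.0167 = 5.901 cmH2O·s/L.
C = Vt/(Pplat − PEEP) = 325.34 / (24 − 11) = 325.34/13.0 = 25.026 mL/cmH2O.
τ = R × C = 5.901 × 0.02503 L/cmH2O = 0.1477 s.
Fraction remaining = e^(−Te/τ) = e^(−0.34/0.1477) = 0.1001; trapped volume = 325.34 × 0.1001 = 32.567 mL.
Additional alveolar pressure from trapping ≈ V_trapped / C = 32.567 / 25.026 = 1.301 cmH2O.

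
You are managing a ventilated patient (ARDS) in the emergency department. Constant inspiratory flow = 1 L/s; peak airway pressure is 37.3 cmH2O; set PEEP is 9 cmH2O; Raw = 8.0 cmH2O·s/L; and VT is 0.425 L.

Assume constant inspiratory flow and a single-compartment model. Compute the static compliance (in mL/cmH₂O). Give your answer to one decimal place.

Equation of motion (constant flow): PIP = Vt/C + R·V̇ + PEEP.
Vt/C = PIP − R·V̇ − PEEP = 37.3 − 8.0×1 − 9 = 37.3 − 8.0 − 9 = 20.3 cmH2O.
C = Vt / 20.3 = 425 / 20.3 = 20.936 mL/cmH2O.

20.9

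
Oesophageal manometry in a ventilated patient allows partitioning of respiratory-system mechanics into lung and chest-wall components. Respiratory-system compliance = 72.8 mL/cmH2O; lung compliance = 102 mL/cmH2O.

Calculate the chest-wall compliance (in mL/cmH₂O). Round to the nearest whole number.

1/Ccw = 1/Crs − 1/CL.
1/Ccw = 1/72.8 − 1/102 = 0.003932.
Ccw = 254.32 mL/cmH2O.

254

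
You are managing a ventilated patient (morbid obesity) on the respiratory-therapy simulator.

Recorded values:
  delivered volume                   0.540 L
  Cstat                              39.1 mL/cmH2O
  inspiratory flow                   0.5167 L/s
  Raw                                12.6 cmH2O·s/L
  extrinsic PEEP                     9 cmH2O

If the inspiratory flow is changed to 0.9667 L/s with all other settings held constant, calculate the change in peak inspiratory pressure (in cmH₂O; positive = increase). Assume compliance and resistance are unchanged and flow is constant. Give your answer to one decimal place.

5.7

PIP = Vt/C + R·V̇ + PEEP (constant-flow equation of motion).
Only the resistive term changes: ΔPIP = R × ΔV̇ = 12.6 × (0.9667 − 0.5167) = 12.6 × 0.45 = 5.67 cmH2O.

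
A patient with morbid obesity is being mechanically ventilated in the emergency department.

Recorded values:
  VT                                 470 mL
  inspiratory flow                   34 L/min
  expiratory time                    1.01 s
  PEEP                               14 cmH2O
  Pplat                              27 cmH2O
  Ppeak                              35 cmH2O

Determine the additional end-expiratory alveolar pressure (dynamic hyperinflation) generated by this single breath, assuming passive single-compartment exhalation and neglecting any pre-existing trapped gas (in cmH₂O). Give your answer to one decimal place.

1.8

Flow: 34 L/min ÷ 60 = 0.5667 L/s.
R = (PIP − Pplat)/V̇ = (35 − 27) / 0.5667 = 8.0/0.5667 = 14.117 cmH2O·s/L.
C = Vt/(Pplat − PEEP) = 470.0 / (27 − 14) = 470.0/13.0 = 36.154 mL/cmH2O.
τ = R × C = 14.117 × 0.03615 L/cmH2O = 0.5103 s.
Fraction remaining = e^(−Te/τ) = e^(−1.01/0.5103) = 0.1382; trapped volume = 470.0 × 0.1382 = 64.954 mL.
Additional alveolar pressure from trapping ≈ V_trapped / C = 64.954 / 36.154 = 1.797 cmH2O.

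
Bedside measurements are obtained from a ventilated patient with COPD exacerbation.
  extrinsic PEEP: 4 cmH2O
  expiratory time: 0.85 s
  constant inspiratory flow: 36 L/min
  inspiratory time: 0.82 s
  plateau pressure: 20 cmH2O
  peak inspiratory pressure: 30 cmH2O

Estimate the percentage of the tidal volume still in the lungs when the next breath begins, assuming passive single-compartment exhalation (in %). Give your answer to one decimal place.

19.0

Flow: 36 L/min ÷ 60 = 0.6 L/s.
Vt = flow × Ti = 0.6 L/s × 0.82 s × 1000 mL/L = 492.0 mL.
R = (PIP − Pplat)/V̇ = (30 − 20) / 0.6 = 10.0/0.6 = 16.667 cmH2O·s/L.
C = Vt/(Pplat − PEEP) = 492.0 / (20 − 4) = 492.0/16.0 = 30.75 mL/cmH2O.
τ = R × C = 16.667 × 0.03075 L/cmH2O = 0.5125 s.
Fraction remaining at end-expiration = e^(−Te/τ) = e^(−0.85/0.5125) = 0.1904 → 19.04%.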